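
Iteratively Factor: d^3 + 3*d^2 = (d + 3)*(d^2) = d*(d + 3)*(d)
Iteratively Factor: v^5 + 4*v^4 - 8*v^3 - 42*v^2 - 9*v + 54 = (v + 3)*(v^4 + v^3 - 11*v^2 - 9*v + 18) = (v - 1)*(v + 3)*(v^3 + 2*v^2 - 9*v - 18) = (v - 1)*(v + 2)*(v + 3)*(v^2 - 9) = (v - 1)*(v + 2)*(v + 3)^2*(v - 3)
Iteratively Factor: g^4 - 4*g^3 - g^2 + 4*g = (g - 4)*(g^3 - g) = (g - 4)*(g - 1)*(g^2 + g) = g*(g - 4)*(g - 1)*(g + 1)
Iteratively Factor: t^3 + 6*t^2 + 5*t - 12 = (t + 3)*(t^2 + 3*t - 4) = (t + 3)*(t + 4)*(t - 1)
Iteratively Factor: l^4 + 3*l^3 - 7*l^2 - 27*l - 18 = (l + 2)*(l^3 + l^2 - 9*l - 9) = (l + 1)*(l + 2)*(l^2 - 9) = (l + 1)*(l + 2)*(l + 3)*(l - 3)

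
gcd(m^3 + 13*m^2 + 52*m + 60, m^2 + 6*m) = m + 6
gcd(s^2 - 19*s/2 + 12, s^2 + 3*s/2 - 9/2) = s - 3/2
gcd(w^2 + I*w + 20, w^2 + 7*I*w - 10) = w + 5*I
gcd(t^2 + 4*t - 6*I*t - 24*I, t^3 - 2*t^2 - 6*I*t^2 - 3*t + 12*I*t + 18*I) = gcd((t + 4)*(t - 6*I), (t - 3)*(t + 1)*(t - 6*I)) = t - 6*I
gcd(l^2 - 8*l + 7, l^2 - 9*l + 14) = l - 7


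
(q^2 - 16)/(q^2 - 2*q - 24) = (q - 4)/(q - 6)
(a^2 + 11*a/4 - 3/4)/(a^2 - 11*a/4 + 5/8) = 2*(a + 3)/(2*a - 5)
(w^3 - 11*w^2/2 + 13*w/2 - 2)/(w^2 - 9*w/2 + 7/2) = (2*w^2 - 9*w + 4)/(2*w - 7)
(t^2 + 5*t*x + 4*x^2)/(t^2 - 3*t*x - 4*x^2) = (-t - 4*x)/(-t + 4*x)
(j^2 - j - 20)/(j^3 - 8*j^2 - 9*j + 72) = (j^2 - j - 20)/(j^3 - 8*j^2 - 9*j + 72)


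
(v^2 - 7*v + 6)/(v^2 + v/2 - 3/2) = 2*(v - 6)/(2*v + 3)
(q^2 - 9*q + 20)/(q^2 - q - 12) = (q - 5)/(q + 3)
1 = 1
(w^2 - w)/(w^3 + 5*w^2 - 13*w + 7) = w/(w^2 + 6*w - 7)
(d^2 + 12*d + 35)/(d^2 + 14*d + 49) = (d + 5)/(d + 7)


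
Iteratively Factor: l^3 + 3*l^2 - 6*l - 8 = (l + 4)*(l^2 - l - 2) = (l - 2)*(l + 4)*(l + 1)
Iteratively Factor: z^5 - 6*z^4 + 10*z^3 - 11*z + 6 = (z - 1)*(z^4 - 5*z^3 + 5*z^2 + 5*z - 6) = (z - 3)*(z - 1)*(z^3 - 2*z^2 - z + 2) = (z - 3)*(z - 2)*(z - 1)*(z^2 - 1) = (z - 3)*(z - 2)*(z - 1)^2*(z + 1)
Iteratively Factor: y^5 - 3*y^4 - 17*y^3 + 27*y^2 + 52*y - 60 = (y - 1)*(y^4 - 2*y^3 - 19*y^2 + 8*y + 60) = (y - 5)*(y - 1)*(y^3 + 3*y^2 - 4*y - 12) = (y - 5)*(y - 1)*(y + 2)*(y^2 + y - 6) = (y - 5)*(y - 1)*(y + 2)*(y + 3)*(y - 2)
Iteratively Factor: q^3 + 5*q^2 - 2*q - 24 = (q + 3)*(q^2 + 2*q - 8) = (q - 2)*(q + 3)*(q + 4)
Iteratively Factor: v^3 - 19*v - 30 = (v + 3)*(v^2 - 3*v - 10) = (v - 5)*(v + 3)*(v + 2)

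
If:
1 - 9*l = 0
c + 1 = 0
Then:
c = -1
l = 1/9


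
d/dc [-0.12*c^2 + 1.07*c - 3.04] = 1.07 - 0.24*c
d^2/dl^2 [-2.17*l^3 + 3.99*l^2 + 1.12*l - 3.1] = 7.98 - 13.02*l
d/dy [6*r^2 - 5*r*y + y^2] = -5*r + 2*y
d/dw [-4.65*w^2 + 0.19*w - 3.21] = 0.19 - 9.3*w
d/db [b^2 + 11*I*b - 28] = 2*b + 11*I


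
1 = 1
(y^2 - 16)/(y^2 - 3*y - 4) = (y + 4)/(y + 1)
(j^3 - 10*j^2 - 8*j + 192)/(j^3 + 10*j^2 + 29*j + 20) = (j^2 - 14*j + 48)/(j^2 + 6*j + 5)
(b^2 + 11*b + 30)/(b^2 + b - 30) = (b + 5)/(b - 5)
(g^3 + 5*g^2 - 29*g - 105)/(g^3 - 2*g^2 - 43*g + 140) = (g + 3)/(g - 4)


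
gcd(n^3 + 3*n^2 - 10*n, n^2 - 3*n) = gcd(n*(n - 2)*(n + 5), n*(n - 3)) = n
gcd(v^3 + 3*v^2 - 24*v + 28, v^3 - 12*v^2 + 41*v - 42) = v - 2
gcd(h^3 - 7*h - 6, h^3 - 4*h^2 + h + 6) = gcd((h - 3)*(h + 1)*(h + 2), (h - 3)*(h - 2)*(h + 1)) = h^2 - 2*h - 3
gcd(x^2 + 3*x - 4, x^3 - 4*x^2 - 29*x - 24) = 1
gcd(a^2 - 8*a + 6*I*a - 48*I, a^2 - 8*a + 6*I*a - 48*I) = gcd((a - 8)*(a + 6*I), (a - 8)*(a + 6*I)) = a^2 + a*(-8 + 6*I) - 48*I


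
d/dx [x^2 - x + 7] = 2*x - 1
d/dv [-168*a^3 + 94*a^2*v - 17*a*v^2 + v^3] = 94*a^2 - 34*a*v + 3*v^2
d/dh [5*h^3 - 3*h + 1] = 15*h^2 - 3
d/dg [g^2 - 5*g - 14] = 2*g - 5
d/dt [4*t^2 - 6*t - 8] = 8*t - 6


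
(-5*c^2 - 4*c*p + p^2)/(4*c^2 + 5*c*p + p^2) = (-5*c + p)/(4*c + p)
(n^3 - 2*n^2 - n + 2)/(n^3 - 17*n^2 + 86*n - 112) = (n^2 - 1)/(n^2 - 15*n + 56)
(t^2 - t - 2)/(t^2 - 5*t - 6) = (t - 2)/(t - 6)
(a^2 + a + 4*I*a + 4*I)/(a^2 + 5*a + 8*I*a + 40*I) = (a^2 + a*(1 + 4*I) + 4*I)/(a^2 + a*(5 + 8*I) + 40*I)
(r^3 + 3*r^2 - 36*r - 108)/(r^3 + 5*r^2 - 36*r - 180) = (r + 3)/(r + 5)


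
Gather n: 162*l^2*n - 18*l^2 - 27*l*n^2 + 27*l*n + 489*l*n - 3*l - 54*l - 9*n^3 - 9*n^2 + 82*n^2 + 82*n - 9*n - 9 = -18*l^2 - 57*l - 9*n^3 + n^2*(73 - 27*l) + n*(162*l^2 + 516*l + 73) - 9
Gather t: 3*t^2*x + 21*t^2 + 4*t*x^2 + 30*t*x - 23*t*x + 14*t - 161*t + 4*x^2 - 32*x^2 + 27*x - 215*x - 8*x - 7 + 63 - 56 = t^2*(3*x + 21) + t*(4*x^2 + 7*x - 147) - 28*x^2 - 196*x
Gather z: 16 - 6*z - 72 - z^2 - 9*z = -z^2 - 15*z - 56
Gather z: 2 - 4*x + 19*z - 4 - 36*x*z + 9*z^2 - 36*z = -4*x + 9*z^2 + z*(-36*x - 17) - 2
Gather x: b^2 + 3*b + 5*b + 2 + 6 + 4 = b^2 + 8*b + 12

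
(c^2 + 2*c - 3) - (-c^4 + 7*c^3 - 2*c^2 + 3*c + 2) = c^4 - 7*c^3 + 3*c^2 - c - 5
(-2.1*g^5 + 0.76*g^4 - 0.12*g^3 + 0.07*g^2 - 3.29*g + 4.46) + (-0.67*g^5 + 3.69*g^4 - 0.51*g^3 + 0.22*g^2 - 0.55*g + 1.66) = -2.77*g^5 + 4.45*g^4 - 0.63*g^3 + 0.29*g^2 - 3.84*g + 6.12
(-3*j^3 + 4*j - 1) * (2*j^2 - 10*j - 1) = -6*j^5 + 30*j^4 + 11*j^3 - 42*j^2 + 6*j + 1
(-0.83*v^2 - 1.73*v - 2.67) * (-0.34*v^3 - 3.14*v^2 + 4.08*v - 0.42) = 0.2822*v^5 + 3.1944*v^4 + 2.9536*v^3 + 1.674*v^2 - 10.167*v + 1.1214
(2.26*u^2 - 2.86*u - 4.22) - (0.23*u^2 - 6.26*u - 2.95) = 2.03*u^2 + 3.4*u - 1.27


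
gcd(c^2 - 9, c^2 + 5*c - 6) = 1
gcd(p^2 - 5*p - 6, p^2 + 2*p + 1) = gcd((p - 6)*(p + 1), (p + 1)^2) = p + 1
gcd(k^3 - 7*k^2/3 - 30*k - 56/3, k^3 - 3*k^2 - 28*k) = k^2 - 3*k - 28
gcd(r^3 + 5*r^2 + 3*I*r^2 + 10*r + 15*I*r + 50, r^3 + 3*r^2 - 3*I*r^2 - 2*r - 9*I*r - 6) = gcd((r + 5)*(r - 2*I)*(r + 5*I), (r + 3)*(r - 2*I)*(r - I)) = r - 2*I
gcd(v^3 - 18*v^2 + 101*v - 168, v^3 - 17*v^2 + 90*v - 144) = v^2 - 11*v + 24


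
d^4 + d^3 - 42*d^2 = d^2*(d - 6)*(d + 7)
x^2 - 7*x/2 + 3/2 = (x - 3)*(x - 1/2)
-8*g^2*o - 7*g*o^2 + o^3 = o*(-8*g + o)*(g + o)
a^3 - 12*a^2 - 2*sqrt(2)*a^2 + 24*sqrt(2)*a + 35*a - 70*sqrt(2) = (a - 7)*(a - 5)*(a - 2*sqrt(2))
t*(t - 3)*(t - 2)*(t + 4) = t^4 - t^3 - 14*t^2 + 24*t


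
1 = 1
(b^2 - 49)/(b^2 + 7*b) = (b - 7)/b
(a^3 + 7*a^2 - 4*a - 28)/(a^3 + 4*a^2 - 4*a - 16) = (a + 7)/(a + 4)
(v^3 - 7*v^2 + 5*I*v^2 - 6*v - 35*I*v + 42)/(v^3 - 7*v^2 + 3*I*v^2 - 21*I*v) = (v + 2*I)/v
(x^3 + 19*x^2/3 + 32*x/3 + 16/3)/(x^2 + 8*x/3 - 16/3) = (3*x^2 + 7*x + 4)/(3*x - 4)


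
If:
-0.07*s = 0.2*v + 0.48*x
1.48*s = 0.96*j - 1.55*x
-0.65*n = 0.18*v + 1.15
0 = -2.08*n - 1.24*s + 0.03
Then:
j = 0.136225952645209*x + 3.96752450980392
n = 0.571672500640314*x - 1.5197963800905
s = 2.57352941176471 - 0.958934517203108*x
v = -2.06437291897891*x - 0.900735294117647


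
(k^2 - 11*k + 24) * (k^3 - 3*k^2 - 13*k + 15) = k^5 - 14*k^4 + 44*k^3 + 86*k^2 - 477*k + 360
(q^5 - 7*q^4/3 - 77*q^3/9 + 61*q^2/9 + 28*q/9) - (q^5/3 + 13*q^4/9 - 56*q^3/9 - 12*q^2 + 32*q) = 2*q^5/3 - 34*q^4/9 - 7*q^3/3 + 169*q^2/9 - 260*q/9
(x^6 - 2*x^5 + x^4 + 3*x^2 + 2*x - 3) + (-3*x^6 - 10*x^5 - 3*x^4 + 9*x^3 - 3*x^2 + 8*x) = -2*x^6 - 12*x^5 - 2*x^4 + 9*x^3 + 10*x - 3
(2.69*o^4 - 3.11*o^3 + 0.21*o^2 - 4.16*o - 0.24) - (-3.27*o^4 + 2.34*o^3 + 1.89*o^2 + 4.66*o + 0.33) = 5.96*o^4 - 5.45*o^3 - 1.68*o^2 - 8.82*o - 0.57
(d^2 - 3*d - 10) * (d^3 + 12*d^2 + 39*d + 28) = d^5 + 9*d^4 - 7*d^3 - 209*d^2 - 474*d - 280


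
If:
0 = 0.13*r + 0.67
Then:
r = -5.15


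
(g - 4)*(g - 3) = g^2 - 7*g + 12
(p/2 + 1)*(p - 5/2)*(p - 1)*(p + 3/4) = p^4/2 - 3*p^3/8 - 45*p^2/16 + 13*p/16 + 15/8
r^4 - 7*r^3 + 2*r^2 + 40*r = r*(r - 5)*(r - 4)*(r + 2)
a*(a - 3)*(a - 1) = a^3 - 4*a^2 + 3*a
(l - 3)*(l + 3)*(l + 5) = l^3 + 5*l^2 - 9*l - 45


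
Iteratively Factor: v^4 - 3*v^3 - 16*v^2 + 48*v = (v)*(v^3 - 3*v^2 - 16*v + 48) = v*(v + 4)*(v^2 - 7*v + 12) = v*(v - 3)*(v + 4)*(v - 4)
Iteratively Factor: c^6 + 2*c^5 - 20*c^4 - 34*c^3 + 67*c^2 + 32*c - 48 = (c + 3)*(c^5 - c^4 - 17*c^3 + 17*c^2 + 16*c - 16) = (c - 1)*(c + 3)*(c^4 - 17*c^2 + 16) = (c - 1)^2*(c + 3)*(c^3 + c^2 - 16*c - 16) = (c - 1)^2*(c + 3)*(c + 4)*(c^2 - 3*c - 4) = (c - 4)*(c - 1)^2*(c + 3)*(c + 4)*(c + 1)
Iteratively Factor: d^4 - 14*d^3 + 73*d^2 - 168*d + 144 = (d - 4)*(d^3 - 10*d^2 + 33*d - 36) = (d - 4)^2*(d^2 - 6*d + 9) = (d - 4)^2*(d - 3)*(d - 3)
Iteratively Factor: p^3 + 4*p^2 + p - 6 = (p + 3)*(p^2 + p - 2) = (p + 2)*(p + 3)*(p - 1)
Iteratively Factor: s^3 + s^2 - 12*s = (s - 3)*(s^2 + 4*s) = s*(s - 3)*(s + 4)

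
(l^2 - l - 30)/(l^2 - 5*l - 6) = (l + 5)/(l + 1)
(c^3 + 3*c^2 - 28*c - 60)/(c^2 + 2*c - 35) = (c^2 + 8*c + 12)/(c + 7)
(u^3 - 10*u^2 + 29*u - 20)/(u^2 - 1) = (u^2 - 9*u + 20)/(u + 1)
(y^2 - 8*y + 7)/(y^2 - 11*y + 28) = (y - 1)/(y - 4)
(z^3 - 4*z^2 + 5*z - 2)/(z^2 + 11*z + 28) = (z^3 - 4*z^2 + 5*z - 2)/(z^2 + 11*z + 28)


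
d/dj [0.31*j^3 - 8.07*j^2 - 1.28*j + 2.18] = 0.93*j^2 - 16.14*j - 1.28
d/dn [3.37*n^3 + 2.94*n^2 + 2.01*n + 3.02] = 10.11*n^2 + 5.88*n + 2.01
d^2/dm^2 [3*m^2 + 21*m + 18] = 6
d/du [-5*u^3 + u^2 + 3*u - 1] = -15*u^2 + 2*u + 3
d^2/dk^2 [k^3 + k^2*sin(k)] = -k^2*sin(k) + 4*k*cos(k) + 6*k + 2*sin(k)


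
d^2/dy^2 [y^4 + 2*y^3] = 12*y*(y + 1)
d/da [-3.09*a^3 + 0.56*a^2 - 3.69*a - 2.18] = -9.27*a^2 + 1.12*a - 3.69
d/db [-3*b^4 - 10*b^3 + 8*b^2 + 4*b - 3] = -12*b^3 - 30*b^2 + 16*b + 4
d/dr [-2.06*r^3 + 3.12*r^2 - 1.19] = r*(6.24 - 6.18*r)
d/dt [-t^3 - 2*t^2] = t*(-3*t - 4)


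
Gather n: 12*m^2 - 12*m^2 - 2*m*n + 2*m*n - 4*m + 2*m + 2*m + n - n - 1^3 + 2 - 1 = 0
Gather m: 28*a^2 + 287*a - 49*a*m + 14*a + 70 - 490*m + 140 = 28*a^2 + 301*a + m*(-49*a - 490) + 210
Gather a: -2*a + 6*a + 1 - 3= 4*a - 2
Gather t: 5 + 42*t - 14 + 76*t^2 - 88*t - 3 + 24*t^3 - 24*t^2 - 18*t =24*t^3 + 52*t^2 - 64*t - 12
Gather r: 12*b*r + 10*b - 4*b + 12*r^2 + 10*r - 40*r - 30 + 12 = 6*b + 12*r^2 + r*(12*b - 30) - 18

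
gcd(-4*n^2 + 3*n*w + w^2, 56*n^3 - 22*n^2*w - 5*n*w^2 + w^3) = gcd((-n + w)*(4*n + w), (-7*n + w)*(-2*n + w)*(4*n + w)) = 4*n + w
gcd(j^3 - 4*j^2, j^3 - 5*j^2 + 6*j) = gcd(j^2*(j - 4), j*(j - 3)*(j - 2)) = j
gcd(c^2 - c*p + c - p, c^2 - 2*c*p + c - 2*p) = c + 1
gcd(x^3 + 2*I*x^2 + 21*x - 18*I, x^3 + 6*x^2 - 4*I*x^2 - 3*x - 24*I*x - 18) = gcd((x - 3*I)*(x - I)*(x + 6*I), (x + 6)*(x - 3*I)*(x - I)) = x^2 - 4*I*x - 3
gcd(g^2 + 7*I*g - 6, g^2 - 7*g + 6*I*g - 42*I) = g + 6*I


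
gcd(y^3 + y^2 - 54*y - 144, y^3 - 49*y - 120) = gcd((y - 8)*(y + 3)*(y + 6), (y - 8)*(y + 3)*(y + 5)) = y^2 - 5*y - 24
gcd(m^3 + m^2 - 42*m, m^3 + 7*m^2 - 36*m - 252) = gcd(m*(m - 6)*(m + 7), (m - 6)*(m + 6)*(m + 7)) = m^2 + m - 42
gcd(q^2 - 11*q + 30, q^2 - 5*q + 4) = 1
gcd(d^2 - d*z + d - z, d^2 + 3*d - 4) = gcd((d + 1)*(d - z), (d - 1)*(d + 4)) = 1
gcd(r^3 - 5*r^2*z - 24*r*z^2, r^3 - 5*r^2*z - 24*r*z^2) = -r^3 + 5*r^2*z + 24*r*z^2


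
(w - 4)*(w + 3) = w^2 - w - 12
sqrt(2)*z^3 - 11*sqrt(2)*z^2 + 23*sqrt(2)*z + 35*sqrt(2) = (z - 7)*(z - 5)*(sqrt(2)*z + sqrt(2))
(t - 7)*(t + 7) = t^2 - 49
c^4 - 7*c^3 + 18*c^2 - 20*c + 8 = (c - 2)^3*(c - 1)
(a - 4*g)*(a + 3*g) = a^2 - a*g - 12*g^2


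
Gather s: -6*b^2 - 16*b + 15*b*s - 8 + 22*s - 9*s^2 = -6*b^2 - 16*b - 9*s^2 + s*(15*b + 22) - 8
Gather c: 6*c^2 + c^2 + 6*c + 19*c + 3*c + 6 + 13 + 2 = 7*c^2 + 28*c + 21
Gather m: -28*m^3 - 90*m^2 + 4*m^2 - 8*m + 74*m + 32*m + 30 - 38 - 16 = -28*m^3 - 86*m^2 + 98*m - 24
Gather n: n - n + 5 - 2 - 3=0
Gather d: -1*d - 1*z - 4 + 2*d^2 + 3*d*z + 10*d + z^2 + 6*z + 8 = 2*d^2 + d*(3*z + 9) + z^2 + 5*z + 4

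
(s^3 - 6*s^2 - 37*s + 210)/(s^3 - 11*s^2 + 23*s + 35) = (s + 6)/(s + 1)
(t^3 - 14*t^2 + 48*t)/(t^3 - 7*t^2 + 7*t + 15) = t*(t^2 - 14*t + 48)/(t^3 - 7*t^2 + 7*t + 15)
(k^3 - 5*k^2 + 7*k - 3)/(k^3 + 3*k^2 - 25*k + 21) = (k - 1)/(k + 7)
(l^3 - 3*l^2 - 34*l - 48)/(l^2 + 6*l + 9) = (l^2 - 6*l - 16)/(l + 3)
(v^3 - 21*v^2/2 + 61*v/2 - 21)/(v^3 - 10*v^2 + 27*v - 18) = (v - 7/2)/(v - 3)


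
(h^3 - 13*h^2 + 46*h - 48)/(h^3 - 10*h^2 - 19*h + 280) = (h^2 - 5*h + 6)/(h^2 - 2*h - 35)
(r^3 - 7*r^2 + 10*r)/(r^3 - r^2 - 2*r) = (r - 5)/(r + 1)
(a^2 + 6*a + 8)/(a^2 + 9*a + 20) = (a + 2)/(a + 5)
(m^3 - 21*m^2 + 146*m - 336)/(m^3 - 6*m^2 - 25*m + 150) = (m^2 - 15*m + 56)/(m^2 - 25)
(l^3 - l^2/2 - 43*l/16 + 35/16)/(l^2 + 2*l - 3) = (l^2 + l/2 - 35/16)/(l + 3)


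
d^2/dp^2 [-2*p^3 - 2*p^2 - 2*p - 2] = -12*p - 4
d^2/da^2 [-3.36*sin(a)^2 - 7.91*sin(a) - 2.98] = 7.91*sin(a) - 6.72*cos(2*a)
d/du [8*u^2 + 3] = 16*u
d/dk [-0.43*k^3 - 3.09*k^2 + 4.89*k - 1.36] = -1.29*k^2 - 6.18*k + 4.89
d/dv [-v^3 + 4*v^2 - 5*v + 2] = -3*v^2 + 8*v - 5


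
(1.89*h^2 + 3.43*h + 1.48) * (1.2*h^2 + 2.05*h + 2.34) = 2.268*h^4 + 7.9905*h^3 + 13.2301*h^2 + 11.0602*h + 3.4632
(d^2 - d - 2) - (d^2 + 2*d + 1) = -3*d - 3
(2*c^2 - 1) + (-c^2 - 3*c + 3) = c^2 - 3*c + 2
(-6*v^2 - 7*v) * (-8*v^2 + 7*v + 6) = 48*v^4 + 14*v^3 - 85*v^2 - 42*v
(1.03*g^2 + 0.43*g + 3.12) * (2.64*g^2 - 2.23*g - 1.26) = 2.7192*g^4 - 1.1617*g^3 + 5.9801*g^2 - 7.4994*g - 3.9312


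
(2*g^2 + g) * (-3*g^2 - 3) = -6*g^4 - 3*g^3 - 6*g^2 - 3*g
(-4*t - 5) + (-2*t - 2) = -6*t - 7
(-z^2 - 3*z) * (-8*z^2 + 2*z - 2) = 8*z^4 + 22*z^3 - 4*z^2 + 6*z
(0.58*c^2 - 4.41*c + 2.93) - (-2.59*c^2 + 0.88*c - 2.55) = 3.17*c^2 - 5.29*c + 5.48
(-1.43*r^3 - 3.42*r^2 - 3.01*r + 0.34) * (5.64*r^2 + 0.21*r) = -8.0652*r^5 - 19.5891*r^4 - 17.6946*r^3 + 1.2855*r^2 + 0.0714*r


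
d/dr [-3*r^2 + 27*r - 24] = 27 - 6*r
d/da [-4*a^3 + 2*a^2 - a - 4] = -12*a^2 + 4*a - 1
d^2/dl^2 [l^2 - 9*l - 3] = 2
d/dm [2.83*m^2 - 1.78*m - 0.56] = 5.66*m - 1.78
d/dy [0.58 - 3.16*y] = -3.16000000000000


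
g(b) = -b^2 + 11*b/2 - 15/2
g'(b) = 11/2 - 2*b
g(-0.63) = -11.36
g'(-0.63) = 6.76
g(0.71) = -4.10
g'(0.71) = 4.08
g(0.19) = -6.49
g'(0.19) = 5.12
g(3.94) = -1.35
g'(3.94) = -2.38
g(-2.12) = -23.65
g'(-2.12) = 9.74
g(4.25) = -2.19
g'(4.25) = -3.00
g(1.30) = -2.04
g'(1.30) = 2.90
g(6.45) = -13.63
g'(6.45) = -7.40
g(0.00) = -7.50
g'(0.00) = 5.50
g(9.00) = -39.00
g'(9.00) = -12.50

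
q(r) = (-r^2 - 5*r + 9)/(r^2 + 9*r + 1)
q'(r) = (-2*r - 9)*(-r^2 - 5*r + 9)/(r^2 + 9*r + 1)^2 + (-2*r - 5)/(r^2 + 9*r + 1)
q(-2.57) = -0.98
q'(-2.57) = -0.25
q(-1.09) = -1.74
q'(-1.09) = -1.19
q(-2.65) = -0.96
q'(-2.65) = -0.24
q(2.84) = -0.38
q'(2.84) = -0.15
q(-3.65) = -0.75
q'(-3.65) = -0.19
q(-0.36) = -5.06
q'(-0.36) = -17.81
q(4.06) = -0.51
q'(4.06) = -0.08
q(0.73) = 0.59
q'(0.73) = -1.56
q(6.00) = -0.63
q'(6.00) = -0.04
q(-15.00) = -1.55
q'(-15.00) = -0.08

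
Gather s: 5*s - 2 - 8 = 5*s - 10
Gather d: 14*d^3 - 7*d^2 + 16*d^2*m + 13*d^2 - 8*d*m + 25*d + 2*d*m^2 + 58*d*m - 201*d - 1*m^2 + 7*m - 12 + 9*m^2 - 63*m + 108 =14*d^3 + d^2*(16*m + 6) + d*(2*m^2 + 50*m - 176) + 8*m^2 - 56*m + 96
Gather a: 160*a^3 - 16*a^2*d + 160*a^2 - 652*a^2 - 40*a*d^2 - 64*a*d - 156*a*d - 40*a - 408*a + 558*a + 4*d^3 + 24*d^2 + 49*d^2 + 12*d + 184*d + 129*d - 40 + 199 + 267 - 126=160*a^3 + a^2*(-16*d - 492) + a*(-40*d^2 - 220*d + 110) + 4*d^3 + 73*d^2 + 325*d + 300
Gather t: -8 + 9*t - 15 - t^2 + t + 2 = -t^2 + 10*t - 21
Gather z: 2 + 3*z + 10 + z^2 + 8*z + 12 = z^2 + 11*z + 24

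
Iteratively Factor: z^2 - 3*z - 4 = (z + 1)*(z - 4)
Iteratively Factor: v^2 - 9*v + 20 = (v - 5)*(v - 4)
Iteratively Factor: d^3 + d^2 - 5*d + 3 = (d - 1)*(d^2 + 2*d - 3) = (d - 1)^2*(d + 3)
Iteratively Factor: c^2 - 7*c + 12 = (c - 3)*(c - 4)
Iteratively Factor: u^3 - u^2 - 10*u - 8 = (u + 1)*(u^2 - 2*u - 8) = (u - 4)*(u + 1)*(u + 2)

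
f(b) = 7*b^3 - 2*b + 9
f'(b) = 21*b^2 - 2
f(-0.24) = 9.38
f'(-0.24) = -0.79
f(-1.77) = -26.28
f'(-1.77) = 63.79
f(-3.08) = -189.37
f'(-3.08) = 197.21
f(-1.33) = -4.81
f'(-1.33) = 35.15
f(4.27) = 545.44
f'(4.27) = 380.89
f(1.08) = 15.66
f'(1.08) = 22.49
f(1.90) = 53.21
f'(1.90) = 73.81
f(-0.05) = 9.10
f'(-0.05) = -1.95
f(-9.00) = -5076.00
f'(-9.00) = 1699.00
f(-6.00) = -1491.00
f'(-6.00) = 754.00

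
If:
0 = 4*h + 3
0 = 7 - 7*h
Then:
No Solution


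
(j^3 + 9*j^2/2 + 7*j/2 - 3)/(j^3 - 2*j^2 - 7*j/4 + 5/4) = 2*(j^2 + 5*j + 6)/(2*j^2 - 3*j - 5)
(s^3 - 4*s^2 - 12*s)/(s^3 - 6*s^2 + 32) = s*(s - 6)/(s^2 - 8*s + 16)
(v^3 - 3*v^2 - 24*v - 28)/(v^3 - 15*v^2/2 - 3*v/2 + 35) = 2*(v + 2)/(2*v - 5)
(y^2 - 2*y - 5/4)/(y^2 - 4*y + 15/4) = (2*y + 1)/(2*y - 3)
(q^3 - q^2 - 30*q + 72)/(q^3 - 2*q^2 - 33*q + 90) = (q - 4)/(q - 5)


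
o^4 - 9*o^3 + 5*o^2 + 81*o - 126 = (o - 7)*(o - 3)*(o - 2)*(o + 3)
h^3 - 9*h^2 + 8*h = h*(h - 8)*(h - 1)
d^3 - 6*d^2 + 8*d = d*(d - 4)*(d - 2)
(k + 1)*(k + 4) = k^2 + 5*k + 4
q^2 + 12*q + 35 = (q + 5)*(q + 7)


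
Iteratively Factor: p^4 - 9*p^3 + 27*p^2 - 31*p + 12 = (p - 1)*(p^3 - 8*p^2 + 19*p - 12) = (p - 3)*(p - 1)*(p^2 - 5*p + 4) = (p - 4)*(p - 3)*(p - 1)*(p - 1)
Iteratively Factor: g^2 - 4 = (g + 2)*(g - 2)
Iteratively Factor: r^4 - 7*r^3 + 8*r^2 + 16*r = (r)*(r^3 - 7*r^2 + 8*r + 16) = r*(r - 4)*(r^2 - 3*r - 4) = r*(r - 4)*(r + 1)*(r - 4)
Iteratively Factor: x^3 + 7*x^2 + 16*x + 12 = (x + 2)*(x^2 + 5*x + 6) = (x + 2)*(x + 3)*(x + 2)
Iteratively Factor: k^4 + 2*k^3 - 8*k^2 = (k)*(k^3 + 2*k^2 - 8*k) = k*(k + 4)*(k^2 - 2*k) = k*(k - 2)*(k + 4)*(k)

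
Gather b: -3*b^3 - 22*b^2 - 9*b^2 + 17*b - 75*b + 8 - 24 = -3*b^3 - 31*b^2 - 58*b - 16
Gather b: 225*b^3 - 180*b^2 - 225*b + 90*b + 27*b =225*b^3 - 180*b^2 - 108*b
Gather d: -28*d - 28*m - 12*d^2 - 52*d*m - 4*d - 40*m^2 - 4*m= -12*d^2 + d*(-52*m - 32) - 40*m^2 - 32*m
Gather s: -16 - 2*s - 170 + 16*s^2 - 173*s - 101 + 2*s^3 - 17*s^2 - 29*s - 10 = 2*s^3 - s^2 - 204*s - 297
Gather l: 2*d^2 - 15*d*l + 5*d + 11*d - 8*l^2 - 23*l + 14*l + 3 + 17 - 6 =2*d^2 + 16*d - 8*l^2 + l*(-15*d - 9) + 14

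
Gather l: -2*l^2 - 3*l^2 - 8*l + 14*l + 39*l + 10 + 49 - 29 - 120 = -5*l^2 + 45*l - 90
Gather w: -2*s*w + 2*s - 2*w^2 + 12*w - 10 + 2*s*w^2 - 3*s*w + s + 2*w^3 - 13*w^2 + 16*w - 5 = 3*s + 2*w^3 + w^2*(2*s - 15) + w*(28 - 5*s) - 15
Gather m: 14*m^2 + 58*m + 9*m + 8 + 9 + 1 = 14*m^2 + 67*m + 18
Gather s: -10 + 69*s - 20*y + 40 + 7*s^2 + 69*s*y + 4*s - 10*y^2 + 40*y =7*s^2 + s*(69*y + 73) - 10*y^2 + 20*y + 30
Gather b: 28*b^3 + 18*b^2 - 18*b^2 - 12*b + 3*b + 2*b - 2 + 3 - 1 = 28*b^3 - 7*b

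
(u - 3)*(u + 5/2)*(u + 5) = u^3 + 9*u^2/2 - 10*u - 75/2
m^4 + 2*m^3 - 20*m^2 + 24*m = m*(m - 2)^2*(m + 6)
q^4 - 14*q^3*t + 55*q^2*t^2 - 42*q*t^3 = q*(q - 7*t)*(q - 6*t)*(q - t)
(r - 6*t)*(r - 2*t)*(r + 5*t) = r^3 - 3*r^2*t - 28*r*t^2 + 60*t^3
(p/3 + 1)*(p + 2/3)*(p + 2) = p^3/3 + 17*p^2/9 + 28*p/9 + 4/3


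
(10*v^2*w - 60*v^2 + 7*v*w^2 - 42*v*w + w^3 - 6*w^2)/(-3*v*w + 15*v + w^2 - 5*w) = (-10*v^2*w + 60*v^2 - 7*v*w^2 + 42*v*w - w^3 + 6*w^2)/(3*v*w - 15*v - w^2 + 5*w)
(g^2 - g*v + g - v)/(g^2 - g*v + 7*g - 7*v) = (g + 1)/(g + 7)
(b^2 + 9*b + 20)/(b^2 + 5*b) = (b + 4)/b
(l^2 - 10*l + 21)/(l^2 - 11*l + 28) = (l - 3)/(l - 4)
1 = 1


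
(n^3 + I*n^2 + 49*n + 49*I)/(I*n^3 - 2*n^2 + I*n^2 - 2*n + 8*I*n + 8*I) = (-I*n^3 + n^2 - 49*I*n + 49)/(n^3 + n^2*(1 + 2*I) + 2*n*(4 + I) + 8)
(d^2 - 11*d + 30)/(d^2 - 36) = (d - 5)/(d + 6)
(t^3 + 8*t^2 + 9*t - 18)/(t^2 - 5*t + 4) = (t^2 + 9*t + 18)/(t - 4)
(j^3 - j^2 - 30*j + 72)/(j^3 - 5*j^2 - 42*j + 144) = (j - 4)/(j - 8)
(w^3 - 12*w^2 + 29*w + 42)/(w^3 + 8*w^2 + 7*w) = (w^2 - 13*w + 42)/(w*(w + 7))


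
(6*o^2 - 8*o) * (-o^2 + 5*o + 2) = -6*o^4 + 38*o^3 - 28*o^2 - 16*o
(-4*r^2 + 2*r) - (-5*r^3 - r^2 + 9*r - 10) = 5*r^3 - 3*r^2 - 7*r + 10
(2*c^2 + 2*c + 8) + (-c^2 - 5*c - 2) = c^2 - 3*c + 6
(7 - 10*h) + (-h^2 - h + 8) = -h^2 - 11*h + 15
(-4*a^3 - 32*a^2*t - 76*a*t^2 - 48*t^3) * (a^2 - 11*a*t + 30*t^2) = -4*a^5 + 12*a^4*t + 156*a^3*t^2 - 172*a^2*t^3 - 1752*a*t^4 - 1440*t^5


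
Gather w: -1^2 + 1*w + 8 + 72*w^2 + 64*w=72*w^2 + 65*w + 7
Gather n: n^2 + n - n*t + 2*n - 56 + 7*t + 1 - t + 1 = n^2 + n*(3 - t) + 6*t - 54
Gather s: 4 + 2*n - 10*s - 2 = 2*n - 10*s + 2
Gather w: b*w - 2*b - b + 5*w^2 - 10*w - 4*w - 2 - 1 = -3*b + 5*w^2 + w*(b - 14) - 3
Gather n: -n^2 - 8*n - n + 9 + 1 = -n^2 - 9*n + 10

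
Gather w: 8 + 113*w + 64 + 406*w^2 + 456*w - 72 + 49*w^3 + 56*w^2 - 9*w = 49*w^3 + 462*w^2 + 560*w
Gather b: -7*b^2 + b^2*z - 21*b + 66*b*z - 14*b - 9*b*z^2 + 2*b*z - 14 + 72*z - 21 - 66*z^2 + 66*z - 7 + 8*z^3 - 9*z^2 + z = b^2*(z - 7) + b*(-9*z^2 + 68*z - 35) + 8*z^3 - 75*z^2 + 139*z - 42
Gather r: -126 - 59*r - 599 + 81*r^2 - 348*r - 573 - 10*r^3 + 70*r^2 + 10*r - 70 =-10*r^3 + 151*r^2 - 397*r - 1368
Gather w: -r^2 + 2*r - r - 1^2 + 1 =-r^2 + r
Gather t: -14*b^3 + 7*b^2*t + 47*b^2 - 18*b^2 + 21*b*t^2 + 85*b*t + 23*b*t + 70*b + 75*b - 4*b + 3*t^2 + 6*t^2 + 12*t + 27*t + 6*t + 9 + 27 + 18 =-14*b^3 + 29*b^2 + 141*b + t^2*(21*b + 9) + t*(7*b^2 + 108*b + 45) + 54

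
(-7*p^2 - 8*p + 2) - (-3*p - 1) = -7*p^2 - 5*p + 3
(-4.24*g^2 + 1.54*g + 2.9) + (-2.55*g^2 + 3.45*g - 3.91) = -6.79*g^2 + 4.99*g - 1.01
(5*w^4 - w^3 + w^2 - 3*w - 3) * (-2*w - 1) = -10*w^5 - 3*w^4 - w^3 + 5*w^2 + 9*w + 3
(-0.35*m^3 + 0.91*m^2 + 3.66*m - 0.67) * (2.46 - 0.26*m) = 0.091*m^4 - 1.0976*m^3 + 1.287*m^2 + 9.1778*m - 1.6482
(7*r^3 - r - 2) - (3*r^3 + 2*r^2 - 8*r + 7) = 4*r^3 - 2*r^2 + 7*r - 9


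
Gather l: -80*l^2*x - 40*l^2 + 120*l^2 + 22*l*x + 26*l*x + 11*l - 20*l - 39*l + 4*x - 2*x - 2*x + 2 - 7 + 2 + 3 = l^2*(80 - 80*x) + l*(48*x - 48)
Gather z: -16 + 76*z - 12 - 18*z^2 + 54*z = -18*z^2 + 130*z - 28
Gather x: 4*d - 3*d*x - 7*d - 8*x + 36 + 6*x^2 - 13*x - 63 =-3*d + 6*x^2 + x*(-3*d - 21) - 27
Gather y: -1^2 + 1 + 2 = 2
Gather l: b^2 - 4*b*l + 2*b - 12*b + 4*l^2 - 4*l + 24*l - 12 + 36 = b^2 - 10*b + 4*l^2 + l*(20 - 4*b) + 24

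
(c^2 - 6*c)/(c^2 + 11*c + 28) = c*(c - 6)/(c^2 + 11*c + 28)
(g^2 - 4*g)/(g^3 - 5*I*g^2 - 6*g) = (4 - g)/(-g^2 + 5*I*g + 6)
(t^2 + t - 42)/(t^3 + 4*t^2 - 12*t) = (t^2 + t - 42)/(t*(t^2 + 4*t - 12))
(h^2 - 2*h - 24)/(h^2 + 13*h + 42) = (h^2 - 2*h - 24)/(h^2 + 13*h + 42)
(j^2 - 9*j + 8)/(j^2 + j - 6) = (j^2 - 9*j + 8)/(j^2 + j - 6)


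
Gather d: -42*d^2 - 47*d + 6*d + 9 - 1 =-42*d^2 - 41*d + 8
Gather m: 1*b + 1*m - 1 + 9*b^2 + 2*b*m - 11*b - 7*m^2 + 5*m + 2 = 9*b^2 - 10*b - 7*m^2 + m*(2*b + 6) + 1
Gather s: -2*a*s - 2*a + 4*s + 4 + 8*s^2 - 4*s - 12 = -2*a*s - 2*a + 8*s^2 - 8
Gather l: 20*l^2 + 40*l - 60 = 20*l^2 + 40*l - 60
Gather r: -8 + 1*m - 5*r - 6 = m - 5*r - 14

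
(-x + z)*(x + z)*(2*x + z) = -2*x^3 - x^2*z + 2*x*z^2 + z^3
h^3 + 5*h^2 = h^2*(h + 5)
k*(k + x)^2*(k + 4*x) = k^4 + 6*k^3*x + 9*k^2*x^2 + 4*k*x^3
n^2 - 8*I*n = n*(n - 8*I)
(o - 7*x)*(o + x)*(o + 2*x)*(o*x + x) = o^4*x - 4*o^3*x^2 + o^3*x - 19*o^2*x^3 - 4*o^2*x^2 - 14*o*x^4 - 19*o*x^3 - 14*x^4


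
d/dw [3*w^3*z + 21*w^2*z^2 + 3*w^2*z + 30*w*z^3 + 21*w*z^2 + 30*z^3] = 3*z*(3*w^2 + 14*w*z + 2*w + 10*z^2 + 7*z)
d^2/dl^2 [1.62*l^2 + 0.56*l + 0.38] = 3.24000000000000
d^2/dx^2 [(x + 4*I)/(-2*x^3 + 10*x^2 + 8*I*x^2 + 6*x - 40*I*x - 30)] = (-(x + 4*I)*(-3*x^2 + 10*x + 8*I*x + 3 - 20*I)^2 + (3*x^2 - 10*x - 8*I*x - (x + 4*I)*(-3*x + 5 + 4*I) - 3 + 20*I)*(x^3 - 5*x^2 - 4*I*x^2 - 3*x + 20*I*x + 15))/(x^3 - 5*x^2 - 4*I*x^2 - 3*x + 20*I*x + 15)^3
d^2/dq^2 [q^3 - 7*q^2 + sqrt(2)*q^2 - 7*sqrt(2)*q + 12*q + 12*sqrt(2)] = 6*q - 14 + 2*sqrt(2)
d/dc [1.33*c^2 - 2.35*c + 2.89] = 2.66*c - 2.35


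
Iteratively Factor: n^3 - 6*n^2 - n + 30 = (n - 5)*(n^2 - n - 6) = (n - 5)*(n + 2)*(n - 3)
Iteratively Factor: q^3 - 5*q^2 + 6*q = (q - 3)*(q^2 - 2*q) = (q - 3)*(q - 2)*(q)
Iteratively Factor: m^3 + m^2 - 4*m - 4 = (m + 2)*(m^2 - m - 2) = (m - 2)*(m + 2)*(m + 1)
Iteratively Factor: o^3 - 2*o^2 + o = (o - 1)*(o^2 - o) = o*(o - 1)*(o - 1)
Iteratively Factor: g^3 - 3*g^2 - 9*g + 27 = (g - 3)*(g^2 - 9) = (g - 3)*(g + 3)*(g - 3)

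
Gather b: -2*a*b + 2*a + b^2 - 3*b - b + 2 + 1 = 2*a + b^2 + b*(-2*a - 4) + 3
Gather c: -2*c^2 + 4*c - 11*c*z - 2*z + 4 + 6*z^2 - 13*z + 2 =-2*c^2 + c*(4 - 11*z) + 6*z^2 - 15*z + 6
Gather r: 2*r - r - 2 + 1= r - 1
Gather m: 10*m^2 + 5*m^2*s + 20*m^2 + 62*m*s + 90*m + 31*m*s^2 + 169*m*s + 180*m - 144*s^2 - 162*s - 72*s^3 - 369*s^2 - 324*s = m^2*(5*s + 30) + m*(31*s^2 + 231*s + 270) - 72*s^3 - 513*s^2 - 486*s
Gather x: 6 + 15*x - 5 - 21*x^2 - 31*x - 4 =-21*x^2 - 16*x - 3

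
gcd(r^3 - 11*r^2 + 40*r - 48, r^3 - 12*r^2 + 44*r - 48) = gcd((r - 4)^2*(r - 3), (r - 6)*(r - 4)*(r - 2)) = r - 4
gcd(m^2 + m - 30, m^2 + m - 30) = m^2 + m - 30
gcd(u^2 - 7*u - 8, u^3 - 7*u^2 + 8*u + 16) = u + 1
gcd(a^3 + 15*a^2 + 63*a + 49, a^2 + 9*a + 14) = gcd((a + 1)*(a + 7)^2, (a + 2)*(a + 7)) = a + 7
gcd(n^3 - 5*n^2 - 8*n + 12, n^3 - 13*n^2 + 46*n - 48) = 1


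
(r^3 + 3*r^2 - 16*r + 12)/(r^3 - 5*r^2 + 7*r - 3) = (r^2 + 4*r - 12)/(r^2 - 4*r + 3)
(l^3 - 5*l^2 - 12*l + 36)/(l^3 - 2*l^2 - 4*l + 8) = (l^2 - 3*l - 18)/(l^2 - 4)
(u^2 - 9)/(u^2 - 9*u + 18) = (u + 3)/(u - 6)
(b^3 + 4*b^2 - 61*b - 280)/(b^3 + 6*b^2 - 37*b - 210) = (b - 8)/(b - 6)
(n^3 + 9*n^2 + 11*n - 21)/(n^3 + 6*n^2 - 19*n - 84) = (n - 1)/(n - 4)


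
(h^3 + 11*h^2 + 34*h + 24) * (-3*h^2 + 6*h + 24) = -3*h^5 - 27*h^4 - 12*h^3 + 396*h^2 + 960*h + 576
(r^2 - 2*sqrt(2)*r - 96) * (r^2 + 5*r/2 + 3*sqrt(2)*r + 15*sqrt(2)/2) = r^4 + sqrt(2)*r^3 + 5*r^3/2 - 108*r^2 + 5*sqrt(2)*r^2/2 - 288*sqrt(2)*r - 270*r - 720*sqrt(2)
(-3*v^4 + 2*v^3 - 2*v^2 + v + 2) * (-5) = 15*v^4 - 10*v^3 + 10*v^2 - 5*v - 10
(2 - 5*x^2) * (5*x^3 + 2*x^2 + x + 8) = -25*x^5 - 10*x^4 + 5*x^3 - 36*x^2 + 2*x + 16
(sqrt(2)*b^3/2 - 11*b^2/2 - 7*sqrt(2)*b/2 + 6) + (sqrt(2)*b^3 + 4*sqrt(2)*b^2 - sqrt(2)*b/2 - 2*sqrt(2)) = 3*sqrt(2)*b^3/2 - 11*b^2/2 + 4*sqrt(2)*b^2 - 4*sqrt(2)*b - 2*sqrt(2) + 6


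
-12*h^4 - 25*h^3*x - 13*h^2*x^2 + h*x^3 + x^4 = (-4*h + x)*(h + x)^2*(3*h + x)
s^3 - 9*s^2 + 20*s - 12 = (s - 6)*(s - 2)*(s - 1)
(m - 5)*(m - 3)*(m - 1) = m^3 - 9*m^2 + 23*m - 15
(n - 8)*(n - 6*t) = n^2 - 6*n*t - 8*n + 48*t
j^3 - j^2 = j^2*(j - 1)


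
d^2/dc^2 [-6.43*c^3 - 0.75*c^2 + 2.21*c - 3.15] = -38.58*c - 1.5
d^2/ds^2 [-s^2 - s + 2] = -2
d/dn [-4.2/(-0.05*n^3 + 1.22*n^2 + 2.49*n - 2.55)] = (-0.63*n^2 + 10.248*n + 10.458)/(0.05*n^3 - 1.22*n^2 - 2.49*n + 2.55)^2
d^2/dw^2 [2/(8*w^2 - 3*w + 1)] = 4*(-64*w^2 + 24*w + (16*w - 3)^2 - 8)/(8*w^2 - 3*w + 1)^3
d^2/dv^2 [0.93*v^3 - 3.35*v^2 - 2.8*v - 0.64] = 5.58*v - 6.7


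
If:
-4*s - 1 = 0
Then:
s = -1/4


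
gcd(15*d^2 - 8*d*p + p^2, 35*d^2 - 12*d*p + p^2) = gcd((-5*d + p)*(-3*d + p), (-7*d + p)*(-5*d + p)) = -5*d + p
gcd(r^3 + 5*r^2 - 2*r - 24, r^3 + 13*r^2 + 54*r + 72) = r^2 + 7*r + 12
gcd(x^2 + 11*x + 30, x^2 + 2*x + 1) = 1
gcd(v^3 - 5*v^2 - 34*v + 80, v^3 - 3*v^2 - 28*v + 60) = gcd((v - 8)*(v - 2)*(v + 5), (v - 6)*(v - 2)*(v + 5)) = v^2 + 3*v - 10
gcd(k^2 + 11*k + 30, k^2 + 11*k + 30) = k^2 + 11*k + 30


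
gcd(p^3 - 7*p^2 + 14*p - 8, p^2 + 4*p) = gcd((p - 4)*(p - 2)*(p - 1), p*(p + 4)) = 1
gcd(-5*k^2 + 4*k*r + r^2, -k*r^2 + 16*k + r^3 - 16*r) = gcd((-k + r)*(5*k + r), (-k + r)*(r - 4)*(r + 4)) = -k + r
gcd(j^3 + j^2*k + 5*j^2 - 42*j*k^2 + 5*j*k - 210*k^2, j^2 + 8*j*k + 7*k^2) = j + 7*k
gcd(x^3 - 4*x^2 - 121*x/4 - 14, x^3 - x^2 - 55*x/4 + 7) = x + 7/2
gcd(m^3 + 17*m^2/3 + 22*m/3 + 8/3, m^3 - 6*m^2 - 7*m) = m + 1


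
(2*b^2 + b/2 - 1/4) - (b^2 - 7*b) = b^2 + 15*b/2 - 1/4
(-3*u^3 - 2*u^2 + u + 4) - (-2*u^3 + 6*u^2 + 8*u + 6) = -u^3 - 8*u^2 - 7*u - 2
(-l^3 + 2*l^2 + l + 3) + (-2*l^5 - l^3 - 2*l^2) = -2*l^5 - 2*l^3 + l + 3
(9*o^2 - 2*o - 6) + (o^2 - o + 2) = 10*o^2 - 3*o - 4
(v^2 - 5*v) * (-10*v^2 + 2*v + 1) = -10*v^4 + 52*v^3 - 9*v^2 - 5*v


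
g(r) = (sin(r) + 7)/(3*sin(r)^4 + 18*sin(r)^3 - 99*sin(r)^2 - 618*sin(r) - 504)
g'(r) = (sin(r) + 7)*(-12*sin(r)^3*cos(r) - 54*sin(r)^2*cos(r) + 198*sin(r)*cos(r) + 618*cos(r))/(3*sin(r)^4 + 18*sin(r)^3 - 99*sin(r)^2 - 618*sin(r) - 504)^2 + cos(r)/(3*sin(r)^4 + 18*sin(r)^3 - 99*sin(r)^2 - 618*sin(r) - 504) = (-3*sin(r)^2 + 2*sin(r) + 26)*cos(r)/(3*(sin(r) - 6)^2*(sin(r) + 1)^2*(sin(r) + 4)^2)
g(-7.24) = -0.08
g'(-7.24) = 0.27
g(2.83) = -0.01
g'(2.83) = -0.01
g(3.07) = -0.01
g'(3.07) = -0.01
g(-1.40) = -1.09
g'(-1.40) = 12.74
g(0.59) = -0.01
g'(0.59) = 0.00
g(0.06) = -0.01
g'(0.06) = 0.01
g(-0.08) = -0.02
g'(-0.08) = 0.02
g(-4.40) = -0.01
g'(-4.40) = -0.00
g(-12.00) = -0.00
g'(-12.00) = 0.01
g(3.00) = -0.01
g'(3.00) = -0.01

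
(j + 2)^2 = j^2 + 4*j + 4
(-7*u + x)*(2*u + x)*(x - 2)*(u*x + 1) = -14*u^3*x^2 + 28*u^3*x - 5*u^2*x^3 + 10*u^2*x^2 - 14*u^2*x + 28*u^2 + u*x^4 - 2*u*x^3 - 5*u*x^2 + 10*u*x + x^3 - 2*x^2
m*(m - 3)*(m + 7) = m^3 + 4*m^2 - 21*m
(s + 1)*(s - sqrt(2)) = s^2 - sqrt(2)*s + s - sqrt(2)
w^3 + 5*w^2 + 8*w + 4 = (w + 1)*(w + 2)^2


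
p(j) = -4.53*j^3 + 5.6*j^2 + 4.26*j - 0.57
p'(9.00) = -995.73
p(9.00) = -2811.00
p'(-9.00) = -1197.33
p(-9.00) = 3717.06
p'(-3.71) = -224.35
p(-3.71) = 292.03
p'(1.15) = -0.83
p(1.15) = 4.85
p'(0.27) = 6.29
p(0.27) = 0.90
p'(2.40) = -47.14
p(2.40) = -20.71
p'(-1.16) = -27.02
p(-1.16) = 9.09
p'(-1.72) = -55.21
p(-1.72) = 31.72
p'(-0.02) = 4.03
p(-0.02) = -0.65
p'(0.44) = 6.56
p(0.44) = 2.00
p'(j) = -13.59*j^2 + 11.2*j + 4.26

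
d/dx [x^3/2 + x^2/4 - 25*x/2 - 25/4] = 3*x^2/2 + x/2 - 25/2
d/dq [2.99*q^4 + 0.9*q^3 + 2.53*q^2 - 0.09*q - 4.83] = 11.96*q^3 + 2.7*q^2 + 5.06*q - 0.09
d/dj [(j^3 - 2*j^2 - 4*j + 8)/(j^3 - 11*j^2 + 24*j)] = (-9*j^4 + 56*j^3 - 116*j^2 + 176*j - 192)/(j^2*(j^4 - 22*j^3 + 169*j^2 - 528*j + 576))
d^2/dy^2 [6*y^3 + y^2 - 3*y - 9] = 36*y + 2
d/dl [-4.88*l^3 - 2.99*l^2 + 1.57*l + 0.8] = -14.64*l^2 - 5.98*l + 1.57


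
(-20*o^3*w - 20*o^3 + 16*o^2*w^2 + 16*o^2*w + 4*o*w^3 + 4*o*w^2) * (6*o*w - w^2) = -120*o^4*w^2 - 120*o^4*w + 116*o^3*w^3 + 116*o^3*w^2 + 8*o^2*w^4 + 8*o^2*w^3 - 4*o*w^5 - 4*o*w^4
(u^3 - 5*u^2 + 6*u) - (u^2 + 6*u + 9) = u^3 - 6*u^2 - 9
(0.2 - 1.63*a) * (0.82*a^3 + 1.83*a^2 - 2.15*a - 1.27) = -1.3366*a^4 - 2.8189*a^3 + 3.8705*a^2 + 1.6401*a - 0.254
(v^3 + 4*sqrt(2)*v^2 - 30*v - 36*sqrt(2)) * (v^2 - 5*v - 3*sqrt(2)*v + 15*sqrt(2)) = v^5 - 5*v^4 + sqrt(2)*v^4 - 54*v^3 - 5*sqrt(2)*v^3 + 54*sqrt(2)*v^2 + 270*v^2 - 270*sqrt(2)*v + 216*v - 1080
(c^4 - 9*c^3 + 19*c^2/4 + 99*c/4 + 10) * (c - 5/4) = c^5 - 41*c^4/4 + 16*c^3 + 301*c^2/16 - 335*c/16 - 25/2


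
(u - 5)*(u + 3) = u^2 - 2*u - 15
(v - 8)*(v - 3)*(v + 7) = v^3 - 4*v^2 - 53*v + 168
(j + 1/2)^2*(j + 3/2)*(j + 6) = j^4 + 17*j^3/2 + 67*j^2/4 + 87*j/8 + 9/4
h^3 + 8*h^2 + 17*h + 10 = (h + 1)*(h + 2)*(h + 5)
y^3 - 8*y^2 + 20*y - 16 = (y - 4)*(y - 2)^2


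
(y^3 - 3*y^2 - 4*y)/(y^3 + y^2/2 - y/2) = 2*(y - 4)/(2*y - 1)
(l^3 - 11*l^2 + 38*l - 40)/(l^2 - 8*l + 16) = (l^2 - 7*l + 10)/(l - 4)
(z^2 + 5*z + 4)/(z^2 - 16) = (z + 1)/(z - 4)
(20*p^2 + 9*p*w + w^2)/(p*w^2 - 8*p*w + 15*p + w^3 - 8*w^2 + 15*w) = (20*p^2 + 9*p*w + w^2)/(p*w^2 - 8*p*w + 15*p + w^3 - 8*w^2 + 15*w)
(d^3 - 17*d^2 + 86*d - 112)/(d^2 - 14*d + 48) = (d^2 - 9*d + 14)/(d - 6)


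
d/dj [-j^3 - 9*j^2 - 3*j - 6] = -3*j^2 - 18*j - 3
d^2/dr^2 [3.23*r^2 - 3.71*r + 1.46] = 6.46000000000000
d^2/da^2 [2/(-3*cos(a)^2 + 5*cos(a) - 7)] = 2*(-36*sin(a)^4 - 41*sin(a)^2 - 365*cos(a)/4 + 45*cos(3*a)/4 + 85)/(3*sin(a)^2 + 5*cos(a) - 10)^3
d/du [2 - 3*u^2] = -6*u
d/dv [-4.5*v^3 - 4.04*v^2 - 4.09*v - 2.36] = -13.5*v^2 - 8.08*v - 4.09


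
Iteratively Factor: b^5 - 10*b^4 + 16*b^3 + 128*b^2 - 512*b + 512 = (b - 4)*(b^4 - 6*b^3 - 8*b^2 + 96*b - 128) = (b - 4)*(b - 2)*(b^3 - 4*b^2 - 16*b + 64) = (b - 4)^2*(b - 2)*(b^2 - 16) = (b - 4)^2*(b - 2)*(b + 4)*(b - 4)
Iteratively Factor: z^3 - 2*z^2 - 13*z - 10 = (z + 1)*(z^2 - 3*z - 10) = (z + 1)*(z + 2)*(z - 5)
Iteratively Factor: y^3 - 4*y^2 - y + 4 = (y - 1)*(y^2 - 3*y - 4) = (y - 1)*(y + 1)*(y - 4)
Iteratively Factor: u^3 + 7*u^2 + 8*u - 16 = (u + 4)*(u^2 + 3*u - 4) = (u + 4)^2*(u - 1)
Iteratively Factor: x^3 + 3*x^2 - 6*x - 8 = (x + 1)*(x^2 + 2*x - 8) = (x - 2)*(x + 1)*(x + 4)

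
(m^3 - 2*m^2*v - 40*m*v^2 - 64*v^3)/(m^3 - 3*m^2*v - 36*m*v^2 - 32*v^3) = (m + 2*v)/(m + v)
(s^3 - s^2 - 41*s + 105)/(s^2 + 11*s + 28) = (s^2 - 8*s + 15)/(s + 4)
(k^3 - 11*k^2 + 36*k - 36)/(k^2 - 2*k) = k - 9 + 18/k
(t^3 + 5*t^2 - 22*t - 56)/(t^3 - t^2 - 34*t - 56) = (t^2 + 3*t - 28)/(t^2 - 3*t - 28)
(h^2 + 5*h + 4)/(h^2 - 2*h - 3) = (h + 4)/(h - 3)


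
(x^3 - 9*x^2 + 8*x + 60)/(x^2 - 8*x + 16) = (x^3 - 9*x^2 + 8*x + 60)/(x^2 - 8*x + 16)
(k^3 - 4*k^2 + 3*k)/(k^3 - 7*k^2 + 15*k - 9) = k/(k - 3)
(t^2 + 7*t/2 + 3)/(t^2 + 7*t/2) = (2*t^2 + 7*t + 6)/(t*(2*t + 7))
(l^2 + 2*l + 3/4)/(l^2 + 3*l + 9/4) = (2*l + 1)/(2*l + 3)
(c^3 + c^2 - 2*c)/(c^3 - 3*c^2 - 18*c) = (-c^2 - c + 2)/(-c^2 + 3*c + 18)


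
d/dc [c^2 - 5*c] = 2*c - 5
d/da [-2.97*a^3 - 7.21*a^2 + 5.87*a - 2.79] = -8.91*a^2 - 14.42*a + 5.87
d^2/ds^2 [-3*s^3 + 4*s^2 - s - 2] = 8 - 18*s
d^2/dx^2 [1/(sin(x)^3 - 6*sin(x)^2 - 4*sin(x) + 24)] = (-9*sin(x)^6 + 66*sin(x)^5 - 124*sin(x)^4 + 48*sin(x)^3 - 400*sin(x)^2 - 96*sin(x) + 320)/(sin(x)^3 - 6*sin(x)^2 - 4*sin(x) + 24)^3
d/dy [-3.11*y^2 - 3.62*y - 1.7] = -6.22*y - 3.62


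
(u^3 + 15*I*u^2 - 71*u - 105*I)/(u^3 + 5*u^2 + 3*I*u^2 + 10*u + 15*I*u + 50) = (u^2 + 10*I*u - 21)/(u^2 + u*(5 - 2*I) - 10*I)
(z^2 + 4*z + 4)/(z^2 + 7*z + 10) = (z + 2)/(z + 5)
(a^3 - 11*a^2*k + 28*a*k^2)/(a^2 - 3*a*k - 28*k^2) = a*(a - 4*k)/(a + 4*k)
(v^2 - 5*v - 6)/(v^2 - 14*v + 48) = (v + 1)/(v - 8)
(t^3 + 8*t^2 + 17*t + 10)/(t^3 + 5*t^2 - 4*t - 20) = (t + 1)/(t - 2)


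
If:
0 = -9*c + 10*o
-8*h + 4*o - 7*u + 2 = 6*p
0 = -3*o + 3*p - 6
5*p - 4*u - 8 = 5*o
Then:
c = 10*p/9 - 20/9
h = -p/4 - 19/16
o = p - 2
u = 1/2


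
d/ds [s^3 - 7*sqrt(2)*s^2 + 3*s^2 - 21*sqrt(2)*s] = 3*s^2 - 14*sqrt(2)*s + 6*s - 21*sqrt(2)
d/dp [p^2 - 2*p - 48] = 2*p - 2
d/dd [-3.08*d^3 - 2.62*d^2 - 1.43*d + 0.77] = -9.24*d^2 - 5.24*d - 1.43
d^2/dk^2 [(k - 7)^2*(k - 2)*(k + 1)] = 12*k^2 - 90*k + 122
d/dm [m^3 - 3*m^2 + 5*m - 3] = 3*m^2 - 6*m + 5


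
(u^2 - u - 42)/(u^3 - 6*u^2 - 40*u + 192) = (u - 7)/(u^2 - 12*u + 32)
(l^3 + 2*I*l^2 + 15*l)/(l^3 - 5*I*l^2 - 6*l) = (l + 5*I)/(l - 2*I)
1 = 1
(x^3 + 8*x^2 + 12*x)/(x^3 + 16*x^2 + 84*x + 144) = x*(x + 2)/(x^2 + 10*x + 24)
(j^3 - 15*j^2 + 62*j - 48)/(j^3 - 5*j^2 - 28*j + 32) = (j - 6)/(j + 4)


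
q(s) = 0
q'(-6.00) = 0.00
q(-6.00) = 0.00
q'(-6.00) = 0.00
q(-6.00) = 0.00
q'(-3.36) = 0.00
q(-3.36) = 0.00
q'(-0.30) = 0.00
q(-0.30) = 0.00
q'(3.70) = 0.00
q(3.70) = 0.00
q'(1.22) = 0.00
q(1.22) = 0.00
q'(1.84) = 0.00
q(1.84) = 0.00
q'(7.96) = 0.00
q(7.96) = 0.00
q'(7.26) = 0.00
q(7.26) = 0.00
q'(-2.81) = 0.00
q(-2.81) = 0.00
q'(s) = 0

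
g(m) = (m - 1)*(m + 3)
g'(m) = 2*m + 2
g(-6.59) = 27.25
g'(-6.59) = -11.18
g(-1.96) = -3.08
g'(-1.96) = -1.92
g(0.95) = -0.20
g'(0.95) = 3.90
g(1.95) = 4.70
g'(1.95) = 5.90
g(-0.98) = -4.00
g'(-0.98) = 0.04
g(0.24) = -2.46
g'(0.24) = 2.48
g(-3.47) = 2.10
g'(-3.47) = -4.94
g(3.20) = 13.64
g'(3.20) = 8.40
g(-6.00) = 21.00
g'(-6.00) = -10.00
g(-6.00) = 21.00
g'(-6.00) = -10.00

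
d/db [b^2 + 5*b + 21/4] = 2*b + 5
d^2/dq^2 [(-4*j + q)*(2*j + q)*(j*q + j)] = 2*j*(-2*j + 3*q + 1)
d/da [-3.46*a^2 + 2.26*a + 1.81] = 2.26 - 6.92*a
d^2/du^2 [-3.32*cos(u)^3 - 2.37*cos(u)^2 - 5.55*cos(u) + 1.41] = 8.04*cos(u) + 4.74*cos(2*u) + 7.47*cos(3*u)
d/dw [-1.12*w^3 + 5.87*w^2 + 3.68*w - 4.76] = -3.36*w^2 + 11.74*w + 3.68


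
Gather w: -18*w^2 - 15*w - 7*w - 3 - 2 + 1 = -18*w^2 - 22*w - 4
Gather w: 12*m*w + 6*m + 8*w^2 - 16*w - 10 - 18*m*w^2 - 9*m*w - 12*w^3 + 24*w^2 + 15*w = 6*m - 12*w^3 + w^2*(32 - 18*m) + w*(3*m - 1) - 10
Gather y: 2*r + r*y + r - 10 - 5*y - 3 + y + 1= 3*r + y*(r - 4) - 12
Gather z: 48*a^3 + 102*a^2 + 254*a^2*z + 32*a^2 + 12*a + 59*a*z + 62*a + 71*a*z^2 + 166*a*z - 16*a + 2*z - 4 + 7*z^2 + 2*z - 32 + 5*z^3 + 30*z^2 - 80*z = 48*a^3 + 134*a^2 + 58*a + 5*z^3 + z^2*(71*a + 37) + z*(254*a^2 + 225*a - 76) - 36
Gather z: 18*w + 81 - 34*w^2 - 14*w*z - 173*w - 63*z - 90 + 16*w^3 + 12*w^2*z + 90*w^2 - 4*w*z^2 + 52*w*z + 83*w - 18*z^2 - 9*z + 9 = 16*w^3 + 56*w^2 - 72*w + z^2*(-4*w - 18) + z*(12*w^2 + 38*w - 72)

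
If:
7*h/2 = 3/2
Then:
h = 3/7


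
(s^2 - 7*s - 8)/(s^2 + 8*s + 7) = (s - 8)/(s + 7)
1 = 1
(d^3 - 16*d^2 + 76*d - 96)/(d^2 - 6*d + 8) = (d^2 - 14*d + 48)/(d - 4)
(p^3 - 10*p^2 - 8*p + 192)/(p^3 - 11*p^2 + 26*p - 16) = (p^2 - 2*p - 24)/(p^2 - 3*p + 2)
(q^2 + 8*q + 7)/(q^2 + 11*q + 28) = (q + 1)/(q + 4)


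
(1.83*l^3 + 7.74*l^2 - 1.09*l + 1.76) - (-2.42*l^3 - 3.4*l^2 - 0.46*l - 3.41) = 4.25*l^3 + 11.14*l^2 - 0.63*l + 5.17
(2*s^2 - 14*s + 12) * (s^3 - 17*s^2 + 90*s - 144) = 2*s^5 - 48*s^4 + 430*s^3 - 1752*s^2 + 3096*s - 1728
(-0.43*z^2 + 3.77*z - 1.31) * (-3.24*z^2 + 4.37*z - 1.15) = 1.3932*z^4 - 14.0939*z^3 + 21.2138*z^2 - 10.0602*z + 1.5065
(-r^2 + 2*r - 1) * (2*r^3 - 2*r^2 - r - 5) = -2*r^5 + 6*r^4 - 5*r^3 + 5*r^2 - 9*r + 5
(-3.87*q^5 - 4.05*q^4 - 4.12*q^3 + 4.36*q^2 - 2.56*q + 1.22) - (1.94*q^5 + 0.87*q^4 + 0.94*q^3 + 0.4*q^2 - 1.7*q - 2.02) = -5.81*q^5 - 4.92*q^4 - 5.06*q^3 + 3.96*q^2 - 0.86*q + 3.24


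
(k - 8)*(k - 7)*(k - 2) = k^3 - 17*k^2 + 86*k - 112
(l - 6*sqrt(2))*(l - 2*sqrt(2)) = l^2 - 8*sqrt(2)*l + 24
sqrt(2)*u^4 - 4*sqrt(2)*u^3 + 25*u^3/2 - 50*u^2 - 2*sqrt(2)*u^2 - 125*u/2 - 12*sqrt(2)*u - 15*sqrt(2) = (u - 5)*(u + 1)*(u + 6*sqrt(2))*(sqrt(2)*u + 1/2)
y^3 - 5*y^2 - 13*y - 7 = (y - 7)*(y + 1)^2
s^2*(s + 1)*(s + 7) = s^4 + 8*s^3 + 7*s^2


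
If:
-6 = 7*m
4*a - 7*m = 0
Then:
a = -3/2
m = -6/7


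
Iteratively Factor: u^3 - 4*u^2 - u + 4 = (u - 1)*(u^2 - 3*u - 4) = (u - 4)*(u - 1)*(u + 1)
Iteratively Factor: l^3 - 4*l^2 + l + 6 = (l - 3)*(l^2 - l - 2) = (l - 3)*(l - 2)*(l + 1)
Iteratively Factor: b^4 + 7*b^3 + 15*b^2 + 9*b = (b + 3)*(b^3 + 4*b^2 + 3*b) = (b + 1)*(b + 3)*(b^2 + 3*b) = b*(b + 1)*(b + 3)*(b + 3)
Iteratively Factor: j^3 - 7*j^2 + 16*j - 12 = (j - 2)*(j^2 - 5*j + 6) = (j - 3)*(j - 2)*(j - 2)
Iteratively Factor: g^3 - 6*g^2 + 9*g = (g - 3)*(g^2 - 3*g) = (g - 3)^2*(g)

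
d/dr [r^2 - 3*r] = 2*r - 3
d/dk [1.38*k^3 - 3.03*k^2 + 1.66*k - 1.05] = 4.14*k^2 - 6.06*k + 1.66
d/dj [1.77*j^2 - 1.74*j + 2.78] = 3.54*j - 1.74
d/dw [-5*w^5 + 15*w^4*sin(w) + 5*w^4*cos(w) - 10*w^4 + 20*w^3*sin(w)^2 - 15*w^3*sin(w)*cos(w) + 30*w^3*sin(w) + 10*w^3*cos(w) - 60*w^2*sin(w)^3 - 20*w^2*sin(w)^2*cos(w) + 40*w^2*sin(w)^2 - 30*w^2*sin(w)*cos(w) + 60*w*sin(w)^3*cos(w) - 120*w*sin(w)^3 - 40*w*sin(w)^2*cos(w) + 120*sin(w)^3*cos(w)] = -5*w^4*sin(w) + 15*w^4*cos(w) - 25*w^4 + 20*w^3*sin(2*w) + 50*sqrt(2)*w^3*sin(w + pi/4) - 15*w^3*cos(2*w) - 40*w^3 + 95*w^2*sin(w) + 35*w^2*sin(2*w)/2 - 15*w^2*sin(3*w) - 15*w^2*cos(w) - 60*w^2*cos(2*w) + 45*w^2*cos(3*w) + 30*w^2 - 80*w*sin(w) - 30*w*sin(2*w) - 100*w*cos(w) - 60*w*cos(2*w)^2 - 10*w*cos(2*w) + 100*w*cos(3*w) + 70*w - 90*sin(w) + 15*sin(2*w) + 30*sin(3*w) - 15*sin(4*w)/2 - 10*cos(w) - 120*cos(2*w)^2 + 60*cos(2*w) + 10*cos(3*w) + 60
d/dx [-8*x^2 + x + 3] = 1 - 16*x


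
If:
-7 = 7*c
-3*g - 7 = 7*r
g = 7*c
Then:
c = -1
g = -7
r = 2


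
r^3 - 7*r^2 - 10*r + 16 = (r - 8)*(r - 1)*(r + 2)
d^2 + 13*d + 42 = (d + 6)*(d + 7)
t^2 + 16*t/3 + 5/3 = (t + 1/3)*(t + 5)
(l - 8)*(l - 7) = l^2 - 15*l + 56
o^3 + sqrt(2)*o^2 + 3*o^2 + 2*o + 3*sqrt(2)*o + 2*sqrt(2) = (o + 1)*(o + 2)*(o + sqrt(2))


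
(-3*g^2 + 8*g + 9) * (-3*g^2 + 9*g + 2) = 9*g^4 - 51*g^3 + 39*g^2 + 97*g + 18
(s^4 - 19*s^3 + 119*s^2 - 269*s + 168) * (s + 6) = s^5 - 13*s^4 + 5*s^3 + 445*s^2 - 1446*s + 1008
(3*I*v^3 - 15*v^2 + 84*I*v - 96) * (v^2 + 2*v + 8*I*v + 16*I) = 3*I*v^5 - 39*v^4 + 6*I*v^4 - 78*v^3 - 36*I*v^3 - 768*v^2 - 72*I*v^2 - 1536*v - 768*I*v - 1536*I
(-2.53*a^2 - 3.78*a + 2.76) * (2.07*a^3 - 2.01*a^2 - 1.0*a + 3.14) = -5.2371*a^5 - 2.7393*a^4 + 15.841*a^3 - 9.7118*a^2 - 14.6292*a + 8.6664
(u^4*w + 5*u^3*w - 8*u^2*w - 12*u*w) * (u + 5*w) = u^5*w + 5*u^4*w^2 + 5*u^4*w + 25*u^3*w^2 - 8*u^3*w - 40*u^2*w^2 - 12*u^2*w - 60*u*w^2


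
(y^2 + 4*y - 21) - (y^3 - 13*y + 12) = -y^3 + y^2 + 17*y - 33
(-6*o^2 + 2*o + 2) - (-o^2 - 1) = -5*o^2 + 2*o + 3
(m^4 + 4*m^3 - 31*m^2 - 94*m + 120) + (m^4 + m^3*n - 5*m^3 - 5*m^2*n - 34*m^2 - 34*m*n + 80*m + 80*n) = 2*m^4 + m^3*n - m^3 - 5*m^2*n - 65*m^2 - 34*m*n - 14*m + 80*n + 120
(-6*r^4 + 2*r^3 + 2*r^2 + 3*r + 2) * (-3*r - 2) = 18*r^5 + 6*r^4 - 10*r^3 - 13*r^2 - 12*r - 4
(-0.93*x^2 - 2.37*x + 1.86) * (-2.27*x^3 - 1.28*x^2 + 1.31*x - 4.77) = 2.1111*x^5 + 6.5703*x^4 - 2.4069*x^3 - 1.0494*x^2 + 13.7415*x - 8.8722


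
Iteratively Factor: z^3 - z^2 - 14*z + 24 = (z - 2)*(z^2 + z - 12) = (z - 3)*(z - 2)*(z + 4)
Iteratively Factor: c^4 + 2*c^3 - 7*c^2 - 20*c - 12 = (c - 3)*(c^3 + 5*c^2 + 8*c + 4) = (c - 3)*(c + 1)*(c^2 + 4*c + 4) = (c - 3)*(c + 1)*(c + 2)*(c + 2)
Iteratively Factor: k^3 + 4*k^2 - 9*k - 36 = (k + 3)*(k^2 + k - 12) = (k + 3)*(k + 4)*(k - 3)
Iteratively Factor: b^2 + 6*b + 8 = (b + 4)*(b + 2)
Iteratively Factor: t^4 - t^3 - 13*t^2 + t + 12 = (t - 4)*(t^3 + 3*t^2 - t - 3) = (t - 4)*(t + 1)*(t^2 + 2*t - 3) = (t - 4)*(t + 1)*(t + 3)*(t - 1)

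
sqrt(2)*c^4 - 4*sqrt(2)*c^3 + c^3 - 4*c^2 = c^2*(c - 4)*(sqrt(2)*c + 1)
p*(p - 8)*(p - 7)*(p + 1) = p^4 - 14*p^3 + 41*p^2 + 56*p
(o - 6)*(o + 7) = o^2 + o - 42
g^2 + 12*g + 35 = (g + 5)*(g + 7)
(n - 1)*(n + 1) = n^2 - 1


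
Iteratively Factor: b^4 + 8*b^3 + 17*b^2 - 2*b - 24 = (b + 2)*(b^3 + 6*b^2 + 5*b - 12) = (b + 2)*(b + 3)*(b^2 + 3*b - 4) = (b + 2)*(b + 3)*(b + 4)*(b - 1)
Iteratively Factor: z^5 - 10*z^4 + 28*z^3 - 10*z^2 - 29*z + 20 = (z - 5)*(z^4 - 5*z^3 + 3*z^2 + 5*z - 4) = (z - 5)*(z - 4)*(z^3 - z^2 - z + 1) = (z - 5)*(z - 4)*(z - 1)*(z^2 - 1) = (z - 5)*(z - 4)*(z - 1)*(z + 1)*(z - 1)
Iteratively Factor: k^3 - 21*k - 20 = (k + 1)*(k^2 - k - 20) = (k - 5)*(k + 1)*(k + 4)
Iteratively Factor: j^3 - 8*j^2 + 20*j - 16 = (j - 2)*(j^2 - 6*j + 8) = (j - 2)^2*(j - 4)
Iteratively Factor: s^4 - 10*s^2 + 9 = (s + 1)*(s^3 - s^2 - 9*s + 9) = (s - 3)*(s + 1)*(s^2 + 2*s - 3) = (s - 3)*(s - 1)*(s + 1)*(s + 3)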